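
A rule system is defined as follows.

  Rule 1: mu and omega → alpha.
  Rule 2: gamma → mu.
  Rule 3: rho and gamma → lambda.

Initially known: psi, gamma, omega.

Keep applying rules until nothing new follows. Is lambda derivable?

lambda would need rho and gamma (Rule 3), but rho is never established.

No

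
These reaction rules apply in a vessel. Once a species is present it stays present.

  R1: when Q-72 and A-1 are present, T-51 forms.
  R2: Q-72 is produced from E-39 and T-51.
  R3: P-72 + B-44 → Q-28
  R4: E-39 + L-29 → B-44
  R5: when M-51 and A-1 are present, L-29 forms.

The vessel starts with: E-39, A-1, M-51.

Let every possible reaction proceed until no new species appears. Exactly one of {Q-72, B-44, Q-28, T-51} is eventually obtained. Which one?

M-51 and A-1 present → L-29 forms (R5).
E-39 and L-29 present → B-44 forms (R4).
Q-28 would need P-72 and B-44 (R3), but P-72 never forms. T-51 would need Q-72 and A-1 (R1), but Q-72 never forms. Q-72 would need E-39 and T-51 (R2), but T-51 never forms.

B-44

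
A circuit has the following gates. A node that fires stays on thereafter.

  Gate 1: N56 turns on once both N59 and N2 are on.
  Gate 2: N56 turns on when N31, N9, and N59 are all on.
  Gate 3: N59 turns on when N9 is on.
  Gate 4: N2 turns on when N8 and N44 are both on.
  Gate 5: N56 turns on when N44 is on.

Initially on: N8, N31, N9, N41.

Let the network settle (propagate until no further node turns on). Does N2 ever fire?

N2 would need N8 and N44 (Gate 4), but N44 never turns on.

No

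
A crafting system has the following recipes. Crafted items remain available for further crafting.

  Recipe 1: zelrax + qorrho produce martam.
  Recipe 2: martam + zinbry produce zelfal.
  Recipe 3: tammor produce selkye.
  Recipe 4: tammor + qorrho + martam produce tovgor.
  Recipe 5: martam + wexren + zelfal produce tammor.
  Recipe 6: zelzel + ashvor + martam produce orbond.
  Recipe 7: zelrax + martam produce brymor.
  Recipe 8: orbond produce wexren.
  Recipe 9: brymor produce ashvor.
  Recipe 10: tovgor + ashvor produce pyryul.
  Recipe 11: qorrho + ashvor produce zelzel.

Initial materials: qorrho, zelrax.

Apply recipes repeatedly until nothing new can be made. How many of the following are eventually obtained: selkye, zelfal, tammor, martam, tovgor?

Using Recipe 1, zelrax and qorrho make martam.
selkye would need tammor (Recipe 3), but tammor is never obtained.
zelfal would need martam and zinbry (Recipe 2), but zinbry is never obtained.
tammor would need martam, wexren, and zelfal (Recipe 5), but zelfal is never obtained.
martam: reached.
tovgor would need tammor, qorrho, and martam (Recipe 4), but tammor is never obtained.
Reached: martam — 1 of the 5.

1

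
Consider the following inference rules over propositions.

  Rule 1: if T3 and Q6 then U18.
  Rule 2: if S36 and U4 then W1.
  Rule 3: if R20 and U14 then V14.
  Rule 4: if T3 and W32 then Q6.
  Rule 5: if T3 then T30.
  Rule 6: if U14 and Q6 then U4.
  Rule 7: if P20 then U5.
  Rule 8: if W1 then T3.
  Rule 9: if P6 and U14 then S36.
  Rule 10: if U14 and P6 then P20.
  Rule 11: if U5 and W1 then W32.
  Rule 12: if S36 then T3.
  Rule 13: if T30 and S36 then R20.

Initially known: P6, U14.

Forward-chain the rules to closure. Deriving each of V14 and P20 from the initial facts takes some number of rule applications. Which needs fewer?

P20: U14 and P6 hold, so P20 follows (Rule 10). [1 rule application]
V14: P6 and U14 hold, so S36 follows (Rule 9). S36 holds, so T3 follows (Rule 12). From T3, Rule 5 gives T30. From T30 and S36, Rule 13 gives R20. From R20 and U14, Rule 3 gives V14. [5 rule applications]
P20 needs fewer.

P20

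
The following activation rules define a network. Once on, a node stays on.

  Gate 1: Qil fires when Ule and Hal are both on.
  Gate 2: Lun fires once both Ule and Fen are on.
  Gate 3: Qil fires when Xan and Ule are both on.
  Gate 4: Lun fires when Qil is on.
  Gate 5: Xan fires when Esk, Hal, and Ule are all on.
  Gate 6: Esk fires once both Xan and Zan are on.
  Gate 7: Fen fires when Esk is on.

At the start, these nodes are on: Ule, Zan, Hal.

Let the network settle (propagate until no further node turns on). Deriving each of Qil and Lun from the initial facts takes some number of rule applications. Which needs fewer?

Qil: Gate 1: Ule and Hal on → Qil on. [1 rule application]
Lun: Ule and Hal are on, so Qil fires (Gate 1). Qil is on, so Lun fires (Gate 4). [2 rule applications]
Qil needs fewer.

Qil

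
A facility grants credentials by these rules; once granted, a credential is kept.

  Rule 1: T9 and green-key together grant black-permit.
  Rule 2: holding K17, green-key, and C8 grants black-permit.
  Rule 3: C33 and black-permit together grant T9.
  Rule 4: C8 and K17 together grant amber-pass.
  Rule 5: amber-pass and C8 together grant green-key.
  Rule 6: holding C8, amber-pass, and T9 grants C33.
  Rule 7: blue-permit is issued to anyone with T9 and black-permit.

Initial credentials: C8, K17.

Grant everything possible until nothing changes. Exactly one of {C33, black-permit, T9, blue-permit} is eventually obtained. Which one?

Holding C8 and K17 grants amber-pass (Rule 4).
Holding amber-pass and C8 grants green-key (Rule 5).
Holding K17, green-key, and C8 grants black-permit (Rule 2).
T9 would need C33 and black-permit (Rule 3), but C33 is never granted. blue-permit would need T9 and black-permit (Rule 7), but T9 is never granted. C33 would need C8, amber-pass, and T9 (Rule 6), but T9 is never granted.

black-permit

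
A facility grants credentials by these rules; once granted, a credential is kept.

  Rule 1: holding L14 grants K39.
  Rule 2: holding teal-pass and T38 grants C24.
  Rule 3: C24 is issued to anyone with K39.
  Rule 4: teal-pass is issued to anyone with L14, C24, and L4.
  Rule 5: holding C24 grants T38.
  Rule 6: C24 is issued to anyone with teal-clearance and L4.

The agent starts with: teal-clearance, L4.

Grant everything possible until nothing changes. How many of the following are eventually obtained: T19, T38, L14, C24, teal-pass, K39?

2

Holding teal-clearance and L4 grants C24 (Rule 6).
Holding C24 grants T38 (Rule 5).
No rule produces T19, and it is not given.
T38: reached.
No rule produces L14, and it is not given.
C24: reached.
teal-pass would need L14, C24, and L4 (Rule 4), but L14 is never granted.
K39 would need L14 (Rule 1), but L14 is never granted.
Reached: T38 and C24 — 2 of the 6.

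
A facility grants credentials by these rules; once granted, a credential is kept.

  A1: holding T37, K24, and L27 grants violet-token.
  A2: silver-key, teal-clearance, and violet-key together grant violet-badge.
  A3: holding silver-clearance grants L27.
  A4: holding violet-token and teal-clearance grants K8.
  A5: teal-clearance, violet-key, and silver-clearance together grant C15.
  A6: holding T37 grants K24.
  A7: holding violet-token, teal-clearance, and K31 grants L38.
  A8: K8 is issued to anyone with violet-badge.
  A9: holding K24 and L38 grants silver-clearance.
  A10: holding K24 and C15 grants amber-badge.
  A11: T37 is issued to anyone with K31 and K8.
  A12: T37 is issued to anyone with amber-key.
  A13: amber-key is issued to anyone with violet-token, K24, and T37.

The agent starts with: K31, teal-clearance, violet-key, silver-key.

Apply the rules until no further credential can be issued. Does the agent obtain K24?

Holding silver-key, teal-clearance, and violet-key grants violet-badge (A2).
Holding violet-badge grants K8 (A8).
Holding K31 and K8 grants T37 (A11).
Holding T37 grants K24 (A6).

Yes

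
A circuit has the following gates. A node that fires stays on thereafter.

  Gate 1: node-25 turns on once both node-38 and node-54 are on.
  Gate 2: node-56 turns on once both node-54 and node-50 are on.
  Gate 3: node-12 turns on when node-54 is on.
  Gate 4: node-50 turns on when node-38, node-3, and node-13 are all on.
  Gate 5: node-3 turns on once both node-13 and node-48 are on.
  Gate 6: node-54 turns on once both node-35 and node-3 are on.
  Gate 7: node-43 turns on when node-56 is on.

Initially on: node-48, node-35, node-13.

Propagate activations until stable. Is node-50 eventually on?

No

node-50 would need node-38, node-3, and node-13 (Gate 4), but node-38 never turns on.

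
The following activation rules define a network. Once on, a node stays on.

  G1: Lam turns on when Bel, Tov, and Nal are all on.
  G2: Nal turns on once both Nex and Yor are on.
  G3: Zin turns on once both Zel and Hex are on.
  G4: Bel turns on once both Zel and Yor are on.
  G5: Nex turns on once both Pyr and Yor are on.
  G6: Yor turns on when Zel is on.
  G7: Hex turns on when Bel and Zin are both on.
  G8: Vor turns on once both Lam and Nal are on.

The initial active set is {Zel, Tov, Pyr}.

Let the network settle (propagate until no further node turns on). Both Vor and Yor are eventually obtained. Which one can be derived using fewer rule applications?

Yor

Yor: G6: Zel on → Yor on. [1 rule application]
Vor: Zel is on, so Yor turns on (G6). G4: Zel and Yor on → Bel on. G5: Pyr and Yor on → Nex on. G2: Nex and Yor on → Nal on. Bel, Tov, and Nal are on, so Lam turns on (G1). G8: Lam and Nal on → Vor on. [6 rule applications]
Yor needs fewer.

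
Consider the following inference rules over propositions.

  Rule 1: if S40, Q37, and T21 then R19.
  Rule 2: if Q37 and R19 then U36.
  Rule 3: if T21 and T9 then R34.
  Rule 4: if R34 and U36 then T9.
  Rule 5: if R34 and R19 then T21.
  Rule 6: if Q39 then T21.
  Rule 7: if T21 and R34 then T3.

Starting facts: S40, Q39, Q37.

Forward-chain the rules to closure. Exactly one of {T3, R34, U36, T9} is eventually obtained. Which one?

U36

From Q39, Rule 6 gives T21.
S40, Q37, and T21 hold, so R19 follows (Rule 1).
Q37 and R19 hold, so U36 follows (Rule 2).
T3 would need T21 and R34 (Rule 7), but R34 is never established. T9 would need R34 and U36 (Rule 4), but R34 is never established. R34 would need T21 and T9 (Rule 3), but T9 is never established.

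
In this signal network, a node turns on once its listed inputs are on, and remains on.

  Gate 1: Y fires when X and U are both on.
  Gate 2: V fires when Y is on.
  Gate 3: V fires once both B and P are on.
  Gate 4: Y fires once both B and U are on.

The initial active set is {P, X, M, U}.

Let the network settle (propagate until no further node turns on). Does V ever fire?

Yes

X and U are on, so Y fires (Gate 1).
Y is on, so V fires (Gate 2).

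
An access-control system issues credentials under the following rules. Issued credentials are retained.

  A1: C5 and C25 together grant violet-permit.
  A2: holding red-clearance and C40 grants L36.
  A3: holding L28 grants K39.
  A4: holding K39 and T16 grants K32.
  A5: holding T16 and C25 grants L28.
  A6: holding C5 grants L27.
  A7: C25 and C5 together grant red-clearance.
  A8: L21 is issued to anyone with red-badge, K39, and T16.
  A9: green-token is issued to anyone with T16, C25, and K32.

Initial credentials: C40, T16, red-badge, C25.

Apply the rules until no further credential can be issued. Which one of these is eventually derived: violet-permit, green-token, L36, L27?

green-token

Holding T16 and C25 grants L28 (A5).
Holding L28 grants K39 (A3).
Holding K39 and T16 grants K32 (A4).
Holding T16, C25, and K32 grants green-token (A9).
violet-permit would need C5 and C25 (A1), but C5 is never granted. L36 would need red-clearance and C40 (A2), but red-clearance is never granted. L27 would need C5 (A6), but C5 is never granted.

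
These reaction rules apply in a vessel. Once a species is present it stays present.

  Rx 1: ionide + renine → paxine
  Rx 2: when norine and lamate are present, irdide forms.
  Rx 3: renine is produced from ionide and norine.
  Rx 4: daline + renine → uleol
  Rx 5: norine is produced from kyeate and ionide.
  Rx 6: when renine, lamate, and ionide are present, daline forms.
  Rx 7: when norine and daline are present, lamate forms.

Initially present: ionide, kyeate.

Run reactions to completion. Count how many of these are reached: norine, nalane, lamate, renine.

2

kyeate and ionide present → norine forms (Rx 5).
ionide and norine present → renine forms (Rx 3).
norine: reached.
No rule produces nalane, and it is not given.
lamate would need norine and daline (Rx 7), but daline never forms.
renine: reached.
Reached: norine and renine — 2 of the 4.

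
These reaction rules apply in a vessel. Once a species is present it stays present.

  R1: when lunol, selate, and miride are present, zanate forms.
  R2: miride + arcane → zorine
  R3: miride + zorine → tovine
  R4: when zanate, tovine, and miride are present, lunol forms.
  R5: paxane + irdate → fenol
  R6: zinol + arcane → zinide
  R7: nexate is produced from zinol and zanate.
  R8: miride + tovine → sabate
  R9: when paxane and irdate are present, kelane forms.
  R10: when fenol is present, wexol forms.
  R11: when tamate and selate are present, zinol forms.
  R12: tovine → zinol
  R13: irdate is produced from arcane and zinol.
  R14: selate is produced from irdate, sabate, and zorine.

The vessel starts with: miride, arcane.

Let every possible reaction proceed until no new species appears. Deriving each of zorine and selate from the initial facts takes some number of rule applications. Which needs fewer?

zorine: miride and arcane present → zorine forms (R2). [1 rule application]
selate: miride and arcane present → zorine forms (R2). miride and zorine present → tovine forms (R3). tovine present → zinol forms (R12). miride and tovine present → sabate forms (R8). arcane and zinol present → irdate forms (R13). irdate, sabate, and zorine present → selate forms (R14). [6 rule applications]
zorine needs fewer.

zorine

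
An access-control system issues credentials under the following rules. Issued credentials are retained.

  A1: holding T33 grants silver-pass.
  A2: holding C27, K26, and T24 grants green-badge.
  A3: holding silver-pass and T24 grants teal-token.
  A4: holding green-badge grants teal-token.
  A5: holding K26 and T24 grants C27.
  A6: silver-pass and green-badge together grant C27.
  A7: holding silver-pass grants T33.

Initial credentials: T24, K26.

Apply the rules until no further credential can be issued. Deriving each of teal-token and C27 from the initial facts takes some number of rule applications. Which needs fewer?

C27

C27: Holding K26 and T24 grants C27 (A5). [1 rule application]
teal-token: Holding K26 and T24 grants C27 (A5). Holding C27, K26, and T24 grants green-badge (A2). Holding green-badge grants teal-token (A4). [3 rule applications]
C27 needs fewer.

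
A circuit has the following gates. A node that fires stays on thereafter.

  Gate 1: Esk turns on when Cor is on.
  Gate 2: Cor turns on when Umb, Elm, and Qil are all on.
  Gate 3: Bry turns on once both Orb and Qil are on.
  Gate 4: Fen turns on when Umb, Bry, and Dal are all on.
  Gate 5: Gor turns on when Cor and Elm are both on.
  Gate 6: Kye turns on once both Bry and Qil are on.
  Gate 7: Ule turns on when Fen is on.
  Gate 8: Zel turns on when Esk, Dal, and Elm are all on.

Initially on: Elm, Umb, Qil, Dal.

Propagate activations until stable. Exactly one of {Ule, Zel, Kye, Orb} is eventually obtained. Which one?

Zel

Umb, Elm, and Qil are on, so Cor turns on (Gate 2).
Cor is on, so Esk turns on (Gate 1).
Esk, Dal, and Elm are on, so Zel turns on (Gate 8).
Ule would need Fen (Gate 7), but Fen never turns on. Kye would need Bry and Qil (Gate 6), but Bry never turns on. No rule produces Orb, and it is not given.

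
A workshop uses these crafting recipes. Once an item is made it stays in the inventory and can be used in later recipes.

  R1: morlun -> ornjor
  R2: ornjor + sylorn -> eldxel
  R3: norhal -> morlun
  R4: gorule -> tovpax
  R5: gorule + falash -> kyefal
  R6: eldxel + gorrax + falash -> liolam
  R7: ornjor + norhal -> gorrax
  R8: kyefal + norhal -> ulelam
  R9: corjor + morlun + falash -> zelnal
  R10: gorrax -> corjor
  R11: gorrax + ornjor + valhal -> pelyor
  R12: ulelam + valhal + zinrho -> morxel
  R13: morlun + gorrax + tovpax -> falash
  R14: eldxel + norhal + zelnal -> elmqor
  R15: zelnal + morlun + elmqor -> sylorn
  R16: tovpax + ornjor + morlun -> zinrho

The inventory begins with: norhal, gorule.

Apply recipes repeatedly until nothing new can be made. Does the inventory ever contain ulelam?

Using R4, gorule makes tovpax.
norhal -> morlun (R3).
Using R1, morlun makes ornjor.
ornjor + norhal -> gorrax (R7).
morlun + gorrax + tovpax -> falash (R13).
gorule + falash -> kyefal (R5).
kyefal + norhal -> ulelam (R8).

Yes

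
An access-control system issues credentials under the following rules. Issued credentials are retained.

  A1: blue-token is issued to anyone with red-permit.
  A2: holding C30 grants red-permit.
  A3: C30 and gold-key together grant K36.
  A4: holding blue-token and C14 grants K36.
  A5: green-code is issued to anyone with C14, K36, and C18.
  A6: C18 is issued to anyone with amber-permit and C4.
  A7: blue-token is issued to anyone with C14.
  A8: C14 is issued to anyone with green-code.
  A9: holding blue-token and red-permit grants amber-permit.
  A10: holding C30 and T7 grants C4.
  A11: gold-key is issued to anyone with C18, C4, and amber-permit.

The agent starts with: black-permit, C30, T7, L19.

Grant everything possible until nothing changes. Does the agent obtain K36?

Yes

Holding C30 and T7 grants C4 (A10).
Holding C30 grants red-permit (A2).
Holding red-permit grants blue-token (A1).
Holding blue-token and red-permit grants amber-permit (A9).
Holding amber-permit and C4 grants C18 (A6).
Holding C18, C4, and amber-permit grants gold-key (A11).
Holding C30 and gold-key grants K36 (A3).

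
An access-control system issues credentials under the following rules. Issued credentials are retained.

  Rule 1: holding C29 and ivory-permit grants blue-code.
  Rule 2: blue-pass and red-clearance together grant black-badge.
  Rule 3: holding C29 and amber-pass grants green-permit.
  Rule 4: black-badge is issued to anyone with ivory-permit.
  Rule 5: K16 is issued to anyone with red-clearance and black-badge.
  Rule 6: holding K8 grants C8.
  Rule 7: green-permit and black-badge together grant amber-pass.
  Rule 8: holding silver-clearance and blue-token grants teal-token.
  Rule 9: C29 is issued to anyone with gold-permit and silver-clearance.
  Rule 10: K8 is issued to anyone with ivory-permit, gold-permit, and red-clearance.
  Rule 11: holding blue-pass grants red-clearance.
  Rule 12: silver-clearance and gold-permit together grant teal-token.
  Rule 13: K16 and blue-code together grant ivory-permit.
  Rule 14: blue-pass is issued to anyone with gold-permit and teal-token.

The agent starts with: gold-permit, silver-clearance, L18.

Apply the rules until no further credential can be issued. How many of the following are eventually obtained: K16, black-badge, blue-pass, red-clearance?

4

Holding silver-clearance and gold-permit grants teal-token (Rule 12).
Holding gold-permit and teal-token grants blue-pass (Rule 14).
Holding blue-pass grants red-clearance (Rule 11).
Holding blue-pass and red-clearance grants black-badge (Rule 2).
Holding red-clearance and black-badge grants K16 (Rule 5).
K16: reached.
black-badge: reached.
blue-pass: reached.
red-clearance: reached.
All 4 are reached.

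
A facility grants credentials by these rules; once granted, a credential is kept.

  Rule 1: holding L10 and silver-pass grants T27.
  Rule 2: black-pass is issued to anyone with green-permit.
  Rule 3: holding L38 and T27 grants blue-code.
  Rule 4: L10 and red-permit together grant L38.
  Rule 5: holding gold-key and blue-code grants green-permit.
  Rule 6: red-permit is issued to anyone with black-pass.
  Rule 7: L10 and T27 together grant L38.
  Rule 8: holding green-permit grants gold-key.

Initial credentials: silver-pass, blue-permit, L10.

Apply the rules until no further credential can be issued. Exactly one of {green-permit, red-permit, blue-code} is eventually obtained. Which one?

blue-code

Holding L10 and silver-pass grants T27 (Rule 1).
Holding L10 and T27 grants L38 (Rule 7).
Holding L38 and T27 grants blue-code (Rule 3).
red-permit would need black-pass (Rule 6), but black-pass is never granted. green-permit would need gold-key and blue-code (Rule 5), but gold-key is never granted.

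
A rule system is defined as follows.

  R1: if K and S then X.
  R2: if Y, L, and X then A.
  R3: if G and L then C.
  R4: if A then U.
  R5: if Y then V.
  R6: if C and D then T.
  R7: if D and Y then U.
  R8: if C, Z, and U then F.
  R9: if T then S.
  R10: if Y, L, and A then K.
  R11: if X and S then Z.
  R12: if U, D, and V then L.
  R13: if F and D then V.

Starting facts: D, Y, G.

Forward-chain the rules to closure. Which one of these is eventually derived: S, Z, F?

S

D and Y hold, so U follows (R7).
From Y, R5 gives V.
From U, D, and V, R12 gives L.
From G and L, R3 gives C.
C and D hold, so T follows (R6).
From T, R9 gives S.
F would need C, Z, and U (R8), but Z is never established. Z would need X and S (R11), but X is never established.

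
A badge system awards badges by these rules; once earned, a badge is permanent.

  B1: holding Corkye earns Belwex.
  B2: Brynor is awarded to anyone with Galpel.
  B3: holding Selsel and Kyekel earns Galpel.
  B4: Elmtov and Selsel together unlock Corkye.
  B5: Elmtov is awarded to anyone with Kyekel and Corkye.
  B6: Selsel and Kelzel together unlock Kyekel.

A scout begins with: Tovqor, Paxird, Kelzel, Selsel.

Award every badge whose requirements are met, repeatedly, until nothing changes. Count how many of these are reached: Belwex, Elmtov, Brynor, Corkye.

With Selsel and Kelzel, Kyekel is earned (B6).
With Selsel and Kyekel, Galpel is earned (B3).
With Galpel, Brynor is earned (B2).
Belwex would need Corkye (B1), but Corkye is never earned.
Elmtov would need Kyekel and Corkye (B5), but Corkye is never earned.
Brynor: reached.
Corkye would need Elmtov and Selsel (B4), but Elmtov is never earned.
Reached: Brynor — 1 of the 4.

1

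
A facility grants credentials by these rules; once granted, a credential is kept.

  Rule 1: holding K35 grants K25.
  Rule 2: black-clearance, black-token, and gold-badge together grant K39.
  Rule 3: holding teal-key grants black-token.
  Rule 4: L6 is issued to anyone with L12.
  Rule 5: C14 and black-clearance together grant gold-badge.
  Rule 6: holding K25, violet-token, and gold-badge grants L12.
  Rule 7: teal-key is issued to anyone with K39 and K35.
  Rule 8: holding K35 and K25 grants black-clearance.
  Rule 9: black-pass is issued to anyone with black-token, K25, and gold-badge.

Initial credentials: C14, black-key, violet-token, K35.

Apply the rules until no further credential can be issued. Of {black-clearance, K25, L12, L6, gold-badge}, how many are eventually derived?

5

Holding K35 grants K25 (Rule 1).
Holding K35 and K25 grants black-clearance (Rule 8).
Holding C14 and black-clearance grants gold-badge (Rule 5).
Holding K25, violet-token, and gold-badge grants L12 (Rule 6).
Holding L12 grants L6 (Rule 4).
black-clearance: reached.
K25: reached.
L12: reached.
L6: reached.
gold-badge: reached.
All 5 are reached.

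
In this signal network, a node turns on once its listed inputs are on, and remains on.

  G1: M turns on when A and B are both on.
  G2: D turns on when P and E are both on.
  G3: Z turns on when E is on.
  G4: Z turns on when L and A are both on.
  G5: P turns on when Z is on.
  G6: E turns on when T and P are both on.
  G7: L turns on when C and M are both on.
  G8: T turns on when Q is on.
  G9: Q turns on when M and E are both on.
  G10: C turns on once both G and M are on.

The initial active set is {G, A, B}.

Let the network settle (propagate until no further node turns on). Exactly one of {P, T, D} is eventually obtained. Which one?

A and B are on, so M turns on (G1).
G and M are on, so C turns on (G10).
C and M are on, so L turns on (G7).
L and A are on, so Z turns on (G4).
G5: Z on → P on.
D would need P and E (G2), but E never turns on. T would need Q (G8), but Q never turns on.

P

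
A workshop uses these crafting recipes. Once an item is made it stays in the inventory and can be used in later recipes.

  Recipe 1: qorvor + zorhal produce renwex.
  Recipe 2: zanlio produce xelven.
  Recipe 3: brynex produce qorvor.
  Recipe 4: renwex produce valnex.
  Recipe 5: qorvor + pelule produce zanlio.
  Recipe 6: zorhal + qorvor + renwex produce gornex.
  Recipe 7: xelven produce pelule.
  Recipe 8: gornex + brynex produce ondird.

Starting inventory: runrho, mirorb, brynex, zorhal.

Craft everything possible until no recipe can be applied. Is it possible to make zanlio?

No

zanlio would need qorvor and pelule (Recipe 5), but pelule is never obtained.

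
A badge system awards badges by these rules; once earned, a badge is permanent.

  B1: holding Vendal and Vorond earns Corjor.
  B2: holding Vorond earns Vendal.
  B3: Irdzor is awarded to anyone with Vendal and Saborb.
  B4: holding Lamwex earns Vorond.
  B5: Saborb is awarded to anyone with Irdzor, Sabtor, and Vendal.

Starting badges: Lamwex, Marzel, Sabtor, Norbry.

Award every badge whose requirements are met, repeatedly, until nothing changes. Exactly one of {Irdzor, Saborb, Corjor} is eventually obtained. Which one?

Corjor

With Lamwex, Vorond is earned (B4).
With Vorond, Vendal is earned (B2).
With Vendal and Vorond, Corjor is earned (B1).
Irdzor would need Vendal and Saborb (B3), but Saborb is never earned. Saborb would need Irdzor, Sabtor, and Vendal (B5), but Irdzor is never earned.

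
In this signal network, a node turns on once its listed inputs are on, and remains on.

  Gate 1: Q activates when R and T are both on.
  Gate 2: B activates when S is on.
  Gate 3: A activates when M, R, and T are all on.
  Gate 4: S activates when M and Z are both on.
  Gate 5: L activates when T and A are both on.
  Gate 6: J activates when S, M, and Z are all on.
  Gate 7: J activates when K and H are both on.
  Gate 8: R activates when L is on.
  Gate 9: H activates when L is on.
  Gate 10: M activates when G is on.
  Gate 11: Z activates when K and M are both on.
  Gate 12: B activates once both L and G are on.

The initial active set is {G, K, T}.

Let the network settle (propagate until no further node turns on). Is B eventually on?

Yes

G is on, so M activates (Gate 10).
K and M are on, so Z activates (Gate 11).
Gate 4: M and Z on → S on.
Gate 2: S on → B on.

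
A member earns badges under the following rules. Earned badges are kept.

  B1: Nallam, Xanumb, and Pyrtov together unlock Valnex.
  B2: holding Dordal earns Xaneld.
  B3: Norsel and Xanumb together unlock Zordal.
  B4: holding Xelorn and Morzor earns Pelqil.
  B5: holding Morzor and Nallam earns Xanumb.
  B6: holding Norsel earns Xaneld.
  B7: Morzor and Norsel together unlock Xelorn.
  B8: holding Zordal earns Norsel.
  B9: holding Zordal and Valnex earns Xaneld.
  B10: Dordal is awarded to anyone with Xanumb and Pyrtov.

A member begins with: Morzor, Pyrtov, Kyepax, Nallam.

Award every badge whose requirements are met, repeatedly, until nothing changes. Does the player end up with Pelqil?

Pelqil would need Xelorn and Morzor (B4), but Xelorn is never earned.

No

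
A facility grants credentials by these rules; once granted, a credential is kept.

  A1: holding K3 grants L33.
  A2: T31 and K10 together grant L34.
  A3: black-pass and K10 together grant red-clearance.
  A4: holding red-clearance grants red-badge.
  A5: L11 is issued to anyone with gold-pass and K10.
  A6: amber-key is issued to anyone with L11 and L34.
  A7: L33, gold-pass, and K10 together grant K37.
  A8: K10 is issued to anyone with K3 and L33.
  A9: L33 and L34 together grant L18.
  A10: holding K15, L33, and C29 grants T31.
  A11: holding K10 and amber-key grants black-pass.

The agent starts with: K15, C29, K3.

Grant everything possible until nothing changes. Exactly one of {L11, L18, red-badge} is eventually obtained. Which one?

L18

Holding K3 grants L33 (A1).
Holding K15, L33, and C29 grants T31 (A10).
Holding K3 and L33 grants K10 (A8).
Holding T31 and K10 grants L34 (A2).
Holding L33 and L34 grants L18 (A9).
L11 would need gold-pass and K10 (A5), but gold-pass is never granted. red-badge would need red-clearance (A4), but red-clearance is never granted.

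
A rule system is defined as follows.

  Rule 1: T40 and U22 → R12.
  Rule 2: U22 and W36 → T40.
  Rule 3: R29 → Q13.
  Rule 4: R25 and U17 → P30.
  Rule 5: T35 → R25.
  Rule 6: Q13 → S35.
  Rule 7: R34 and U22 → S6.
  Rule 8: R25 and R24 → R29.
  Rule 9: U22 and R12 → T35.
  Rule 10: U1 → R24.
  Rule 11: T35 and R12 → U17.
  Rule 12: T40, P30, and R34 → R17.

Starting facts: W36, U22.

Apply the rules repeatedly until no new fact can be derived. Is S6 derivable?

No

S6 would need R34 and U22 (Rule 7), but R34 is never established.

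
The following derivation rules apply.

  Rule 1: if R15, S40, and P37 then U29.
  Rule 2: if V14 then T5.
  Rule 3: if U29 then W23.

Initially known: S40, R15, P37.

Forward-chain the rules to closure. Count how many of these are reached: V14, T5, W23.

From R15, S40, and P37, Rule 1 gives U29.
U29 holds, so W23 follows (Rule 3).
No rule produces V14, and it is not given.
T5 would need V14 (Rule 2), but V14 is never established.
W23: reached.
Reached: W23 — 1 of the 3.

1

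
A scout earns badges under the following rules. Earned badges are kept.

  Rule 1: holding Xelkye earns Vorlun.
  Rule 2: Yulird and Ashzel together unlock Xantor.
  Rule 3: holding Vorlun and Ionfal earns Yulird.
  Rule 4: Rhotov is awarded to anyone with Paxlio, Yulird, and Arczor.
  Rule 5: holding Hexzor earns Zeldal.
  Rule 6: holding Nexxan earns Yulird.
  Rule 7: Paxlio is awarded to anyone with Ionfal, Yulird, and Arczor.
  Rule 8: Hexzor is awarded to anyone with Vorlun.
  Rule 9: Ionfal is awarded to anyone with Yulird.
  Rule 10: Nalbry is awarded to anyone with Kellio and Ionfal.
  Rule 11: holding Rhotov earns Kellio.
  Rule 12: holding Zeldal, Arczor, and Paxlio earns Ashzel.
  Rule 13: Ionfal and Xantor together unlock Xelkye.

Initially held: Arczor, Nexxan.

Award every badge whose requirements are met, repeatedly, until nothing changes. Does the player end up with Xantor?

Xantor would need Yulird and Ashzel (Rule 2), but Ashzel is never earned.

No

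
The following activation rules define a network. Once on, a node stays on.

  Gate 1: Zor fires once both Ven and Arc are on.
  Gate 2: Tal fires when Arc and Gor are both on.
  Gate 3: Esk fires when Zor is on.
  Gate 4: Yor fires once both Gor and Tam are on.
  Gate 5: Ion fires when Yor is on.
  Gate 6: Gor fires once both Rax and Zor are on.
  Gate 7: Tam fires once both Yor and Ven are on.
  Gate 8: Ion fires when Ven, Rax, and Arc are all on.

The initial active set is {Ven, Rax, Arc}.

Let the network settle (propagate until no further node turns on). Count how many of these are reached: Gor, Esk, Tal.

3

Ven and Arc are on, so Zor fires (Gate 1).
Gate 3: Zor on → Esk on.
Gate 6: Rax and Zor on → Gor on.
Arc and Gor are on, so Tal fires (Gate 2).
Gor: reached.
Esk: reached.
Tal: reached.
All 3 are reached.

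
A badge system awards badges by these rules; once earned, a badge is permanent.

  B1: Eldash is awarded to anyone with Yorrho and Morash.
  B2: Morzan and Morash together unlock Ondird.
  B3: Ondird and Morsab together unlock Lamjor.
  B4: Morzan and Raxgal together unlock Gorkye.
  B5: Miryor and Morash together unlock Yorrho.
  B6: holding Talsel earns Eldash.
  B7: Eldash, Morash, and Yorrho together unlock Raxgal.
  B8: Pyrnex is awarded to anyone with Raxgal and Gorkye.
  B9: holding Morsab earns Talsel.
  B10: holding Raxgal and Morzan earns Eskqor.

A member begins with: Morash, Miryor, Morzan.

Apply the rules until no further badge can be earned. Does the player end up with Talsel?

Talsel would need Morsab (B9), but Morsab is never earned.

No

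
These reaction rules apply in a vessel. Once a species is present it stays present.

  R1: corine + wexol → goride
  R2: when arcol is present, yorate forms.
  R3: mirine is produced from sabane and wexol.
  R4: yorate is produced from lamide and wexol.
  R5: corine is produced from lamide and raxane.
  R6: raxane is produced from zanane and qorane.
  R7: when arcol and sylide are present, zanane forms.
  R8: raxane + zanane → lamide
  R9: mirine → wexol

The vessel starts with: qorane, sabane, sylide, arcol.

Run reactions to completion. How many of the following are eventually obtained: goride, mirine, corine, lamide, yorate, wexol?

3

arcol present → yorate forms (R2).
arcol and sylide present → zanane forms (R7).
zanane and qorane present → raxane forms (R6).
raxane and zanane present → lamide forms (R8).
lamide and raxane present → corine forms (R5).
goride would need corine and wexol (R1), but wexol never forms.
mirine would need sabane and wexol (R3), but wexol never forms.
corine: reached.
lamide: reached.
yorate: reached.
wexol would need mirine (R9), but mirine never forms.
Reached: corine, lamide, and yorate — 3 of the 6.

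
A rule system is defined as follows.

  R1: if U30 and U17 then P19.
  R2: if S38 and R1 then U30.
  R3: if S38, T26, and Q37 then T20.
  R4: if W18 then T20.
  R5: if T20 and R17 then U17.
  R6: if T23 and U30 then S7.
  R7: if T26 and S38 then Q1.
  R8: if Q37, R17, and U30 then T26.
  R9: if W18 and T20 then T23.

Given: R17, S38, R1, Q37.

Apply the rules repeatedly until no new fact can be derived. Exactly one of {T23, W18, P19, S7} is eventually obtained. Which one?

S38 and R1 hold, so U30 follows (R2).
From Q37, R17, and U30, R8 gives T26.
S38, T26, and Q37 hold, so T20 follows (R3).
T20 and R17 hold, so U17 follows (R5).
From U30 and U17, R1 gives P19.
S7 would need T23 and U30 (R6), but T23 is never established. No rule produces W18, and it is not given. T23 would need W18 and T20 (R9), but W18 is never established.

P19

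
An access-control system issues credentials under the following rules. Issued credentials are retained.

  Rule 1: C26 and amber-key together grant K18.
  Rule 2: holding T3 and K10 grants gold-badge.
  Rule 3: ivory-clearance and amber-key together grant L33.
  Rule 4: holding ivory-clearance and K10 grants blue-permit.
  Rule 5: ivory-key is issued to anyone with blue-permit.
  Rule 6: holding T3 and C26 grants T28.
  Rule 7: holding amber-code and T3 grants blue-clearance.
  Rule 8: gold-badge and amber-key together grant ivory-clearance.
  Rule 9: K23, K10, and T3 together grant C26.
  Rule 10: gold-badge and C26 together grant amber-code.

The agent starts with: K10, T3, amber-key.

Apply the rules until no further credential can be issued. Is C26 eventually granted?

C26 would need K23, K10, and T3 (Rule 9), but K23 is never granted.

No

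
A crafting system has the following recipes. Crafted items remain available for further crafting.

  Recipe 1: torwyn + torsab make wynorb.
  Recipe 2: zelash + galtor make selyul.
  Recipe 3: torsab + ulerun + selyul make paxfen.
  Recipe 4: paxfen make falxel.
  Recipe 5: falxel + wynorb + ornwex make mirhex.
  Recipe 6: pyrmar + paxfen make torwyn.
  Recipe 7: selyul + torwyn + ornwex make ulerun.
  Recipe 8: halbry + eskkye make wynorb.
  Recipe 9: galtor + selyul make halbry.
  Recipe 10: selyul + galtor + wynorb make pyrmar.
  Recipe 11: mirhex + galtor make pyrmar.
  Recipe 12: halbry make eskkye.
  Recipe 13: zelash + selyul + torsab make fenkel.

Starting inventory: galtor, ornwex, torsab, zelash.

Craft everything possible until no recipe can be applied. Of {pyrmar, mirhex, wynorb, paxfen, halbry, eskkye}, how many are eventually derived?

4

zelash + galtor → selyul (Recipe 2).
galtor + selyul → halbry (Recipe 9).
halbry → eskkye (Recipe 12).
Using Recipe 8, halbry and eskkye make wynorb.
selyul + galtor + wynorb → pyrmar (Recipe 10).
pyrmar: reached.
mirhex would need falxel, wynorb, and ornwex (Recipe 5), but falxel is never obtained.
wynorb: reached.
paxfen would need torsab, ulerun, and selyul (Recipe 3), but ulerun is never obtained.
halbry: reached.
eskkye: reached.
Reached: pyrmar, wynorb, halbry, and eskkye — 4 of the 6.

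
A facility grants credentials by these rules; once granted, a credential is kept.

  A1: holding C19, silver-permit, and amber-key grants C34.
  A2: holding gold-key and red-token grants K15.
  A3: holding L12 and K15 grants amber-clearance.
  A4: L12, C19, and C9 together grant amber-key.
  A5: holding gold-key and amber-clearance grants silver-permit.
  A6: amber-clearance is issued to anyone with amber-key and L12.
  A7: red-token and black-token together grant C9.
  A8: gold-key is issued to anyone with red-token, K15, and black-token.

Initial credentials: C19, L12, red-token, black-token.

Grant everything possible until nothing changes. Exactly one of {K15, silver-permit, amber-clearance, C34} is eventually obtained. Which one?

Holding red-token and black-token grants C9 (A7).
Holding L12, C19, and C9 grants amber-key (A4).
Holding amber-key and L12 grants amber-clearance (A6).
K15 would need gold-key and red-token (A2), but gold-key is never granted. silver-permit would need gold-key and amber-clearance (A5), but gold-key is never granted. C34 would need C19, silver-permit, and amber-key (A1), but silver-permit is never granted.

amber-clearance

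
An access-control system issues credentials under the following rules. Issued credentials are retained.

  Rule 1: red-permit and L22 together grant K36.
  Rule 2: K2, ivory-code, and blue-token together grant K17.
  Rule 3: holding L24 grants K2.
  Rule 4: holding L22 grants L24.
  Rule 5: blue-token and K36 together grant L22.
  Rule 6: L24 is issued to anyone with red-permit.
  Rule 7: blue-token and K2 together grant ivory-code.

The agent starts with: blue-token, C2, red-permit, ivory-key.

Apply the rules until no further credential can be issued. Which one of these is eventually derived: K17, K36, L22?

Holding red-permit grants L24 (Rule 6).
Holding L24 grants K2 (Rule 3).
Holding blue-token and K2 grants ivory-code (Rule 7).
Holding K2, ivory-code, and blue-token grants K17 (Rule 2).
L22 would need blue-token and K36 (Rule 5), but K36 is never granted. K36 would need red-permit and L22 (Rule 1), but L22 is never granted.

K17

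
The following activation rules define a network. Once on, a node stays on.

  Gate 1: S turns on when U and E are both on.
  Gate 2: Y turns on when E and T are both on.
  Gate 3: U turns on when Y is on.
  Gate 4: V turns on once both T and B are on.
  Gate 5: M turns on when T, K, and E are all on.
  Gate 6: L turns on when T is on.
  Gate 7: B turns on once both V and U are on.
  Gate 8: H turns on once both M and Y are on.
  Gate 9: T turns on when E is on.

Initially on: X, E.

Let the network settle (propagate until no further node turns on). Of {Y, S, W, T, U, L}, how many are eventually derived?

5

Gate 9: E on → T on.
T is on, so L turns on (Gate 6).
E and T are on, so Y turns on (Gate 2).
Gate 3: Y on → U on.
Gate 1: U and E on → S on.
Y: reached.
S: reached.
No rule produces W, and it is not given.
T: reached.
U: reached.
L: reached.
Reached: Y, S, T, U, and L — 5 of the 6.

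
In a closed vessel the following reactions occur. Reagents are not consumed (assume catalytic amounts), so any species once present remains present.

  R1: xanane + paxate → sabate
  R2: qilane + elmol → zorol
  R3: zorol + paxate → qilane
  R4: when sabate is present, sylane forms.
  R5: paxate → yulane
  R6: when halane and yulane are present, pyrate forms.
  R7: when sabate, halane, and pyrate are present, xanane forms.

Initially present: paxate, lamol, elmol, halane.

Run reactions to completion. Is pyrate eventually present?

paxate present → yulane forms (R5).
halane and yulane present → pyrate forms (R6).

Yes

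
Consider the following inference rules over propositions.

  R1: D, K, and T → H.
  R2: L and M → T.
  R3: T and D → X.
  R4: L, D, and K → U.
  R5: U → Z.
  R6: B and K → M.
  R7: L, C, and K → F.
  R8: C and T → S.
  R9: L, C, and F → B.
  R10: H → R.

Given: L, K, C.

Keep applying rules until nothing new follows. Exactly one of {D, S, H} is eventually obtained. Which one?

L, C, and K hold, so F follows (R7).
From L, C, and F, R9 gives B.
B and K hold, so M follows (R6).
From L and M, R2 gives T.
From C and T, R8 gives S.
No rule produces D, and it is not given. H would need D, K, and T (R1), but D is never established.

S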